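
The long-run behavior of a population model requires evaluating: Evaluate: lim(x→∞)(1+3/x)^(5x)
Rewrite as [(1+3/x)^x]^5.
lim(1+3/x)^x=e^3, so limit=(e^3)^5=e^15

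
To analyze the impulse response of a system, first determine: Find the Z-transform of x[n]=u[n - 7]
Using the time-shift property: Z{u[n-7]} = z^(-7)*z/(z-1)
= z^(-6)/(z-1)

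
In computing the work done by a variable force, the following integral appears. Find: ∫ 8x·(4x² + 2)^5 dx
Let u = 4x²+2, du = 8x dx
∫ u^5 du = u^6/6+C

Answer: (4x²+2)^6/6+C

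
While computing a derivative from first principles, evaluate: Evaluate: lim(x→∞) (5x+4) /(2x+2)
Divide numerator and denominator by x:
lim (5+4/x)/(2+2/x) = 5/2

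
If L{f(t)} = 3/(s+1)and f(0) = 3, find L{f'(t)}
L{f'(t)} = s·F(s) - f(0) = 3s/(s+1)-3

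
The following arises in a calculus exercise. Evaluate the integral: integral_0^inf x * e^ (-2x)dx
This is a Gamma integral. Substitute u=2x (du=2 dx):
integral_0^inf x*e^(-2x) dx=(1/2^2) integral_0^inf u^1*e^(-u) du
=Gamma(2)/2^2=1!/2^2=1/4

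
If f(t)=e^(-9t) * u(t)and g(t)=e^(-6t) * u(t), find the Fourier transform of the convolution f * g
By the convolution theorem: F{f * g}=F(omega) * G(omega)
F(omega)=1/(9 + j * omega), G(omega)=1/(6 + j * omega)
F{f * g}=1/((9 + j * omega)(6 + j * omega))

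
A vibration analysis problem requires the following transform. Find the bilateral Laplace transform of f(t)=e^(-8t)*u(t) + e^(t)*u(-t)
For e^(-8t) * u(t): L = 1/(s+8), Re(s) > -8
For e^(t) * u(-t): L = -1/(s-1), Re(s) < 1
Combined: F(s) = 1/(s+8)-1/(s-1), -8 < Re(s) < 1

Answer: 1/(s+8)-1/(s-1), ROC: -8 < Re(s) < 1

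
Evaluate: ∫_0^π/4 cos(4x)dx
Antiderivative: sin(4x)/4
Evaluate at bounds: [sin(4·π/4)/4] - [sin(4·0)/4]
= ((0) - (0))/4 = 0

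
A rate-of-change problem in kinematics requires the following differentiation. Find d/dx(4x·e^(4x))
Product rule: (fg)'=f'g+fg'
f=4x, f'=4
g=e^(4x), g'=4·e^(4x)

Answer: 4·e^(4x)+16x·e^(4x)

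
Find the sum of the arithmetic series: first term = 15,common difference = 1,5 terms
Last term: a_n=15 + (5 - 1)·1=19
Sum=n(a_1 + a_n)/2=5(15 + 19)/2=85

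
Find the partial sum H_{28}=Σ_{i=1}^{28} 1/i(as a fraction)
H_28 = 1+1/2+1/3+...+1/28
= 315404588903/80313433200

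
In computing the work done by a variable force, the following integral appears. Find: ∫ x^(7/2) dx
Power rule: ∫ x^(7/2) dx=x^(9/2)/(9/2) + C

Answer: (2/9)·x^(9/2) + C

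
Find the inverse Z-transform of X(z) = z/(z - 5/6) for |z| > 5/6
Standard pair: z/(z-a) <-> a^n*u[n] for causal signals
With a=5/6: x[n]=(5/6)^n*u[n]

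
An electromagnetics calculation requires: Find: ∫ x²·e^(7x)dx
Integration by parts twice:
First: u = x², dv = e^(7x) dx => x²e^(7x)/7 - (2/7)∫ xe^(7x) dx
Second (∫ xe^(7x) dx): xe^(7x)/7 - e^(7x)/49
Combining: e^(7x)(x²/7-2x/49+2/343)+C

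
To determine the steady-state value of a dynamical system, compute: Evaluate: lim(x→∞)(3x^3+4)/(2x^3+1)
Divide numerator and denominator by x^3:
lim (3+4/x^3)/(2+1/x^3)=3/2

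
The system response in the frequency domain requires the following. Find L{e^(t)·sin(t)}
First shifting: L{e^(at)f(t)} = F(s-a)
L{sin(t)} = 1/(s²+1)
Shift: 1/((s-1)²+1)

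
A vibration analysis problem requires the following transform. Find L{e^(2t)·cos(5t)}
First shifting: L{e^(at)f(t)} = F(s-a)
L{cos(5t)} = s/(s² + 25)
Shift: (s-2)/((s-2)² + 25)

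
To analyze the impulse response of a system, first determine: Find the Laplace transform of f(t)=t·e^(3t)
L{t·e^(at)}=1/(s-a)²
L{t·e^(3t)}=1/(s-3)²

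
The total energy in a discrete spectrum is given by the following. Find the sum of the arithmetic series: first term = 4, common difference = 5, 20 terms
Last term: a_n = 4+(20-1)·5 = 99
Sum = n(a_1+a_n)/2 = 20(4+99)/2 = 1030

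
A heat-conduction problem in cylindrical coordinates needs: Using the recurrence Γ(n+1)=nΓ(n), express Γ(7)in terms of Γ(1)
Γ(7)=6Γ(6)=6·5Γ(5)=...=6!·Γ(1)=720·Γ(1)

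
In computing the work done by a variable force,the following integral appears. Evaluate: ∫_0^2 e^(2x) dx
Antiderivative: (1/2)e^(2x)
Evaluate: (1/2)(e^4 - 1)

Answer: (e^4 - 1)/2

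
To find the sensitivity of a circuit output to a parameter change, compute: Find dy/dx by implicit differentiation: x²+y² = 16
Differentiate both sides: 2x+2y·(dy/dx) = 0
Solve: dy/dx = -2x/(2y) = -x/y

Answer: dy/dx = -x/y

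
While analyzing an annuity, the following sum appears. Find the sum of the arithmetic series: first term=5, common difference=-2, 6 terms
Last term: a_n = 5+(6-1)·-2 = -5
Sum = n(a_1+a_n)/2 = 6(5+(-5))/2 = 0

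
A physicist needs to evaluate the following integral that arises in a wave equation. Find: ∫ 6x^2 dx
Using power rule: ∫ 6x^2 dx=6/3 x^3+C=2x^3+C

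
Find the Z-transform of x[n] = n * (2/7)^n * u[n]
Using the property Z{n * a^n * u[n]} = az/(z-a)^2
With a = 2/7: X(z) = (2/7)z/(z - 2/7)^2, |z| > 2/7

Answer: (2/7)z/(z - 2/7)^2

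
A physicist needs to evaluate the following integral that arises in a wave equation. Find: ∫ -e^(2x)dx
Since d/dx[e^(2x)]=2e^(2x), we get -1/2 e^(2x)+C

Answer: (-1/2)e^(2x)+C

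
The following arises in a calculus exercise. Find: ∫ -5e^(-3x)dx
Since d/dx[e^(-3x)] = -3e^(-3x), we get 5/3 e^(-3x)+C

Answer: (5/3)e^(-3x)+C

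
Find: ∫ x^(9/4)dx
Power rule: ∫ x^(9/4) dx=x^(13/4)/(13/4) + C

Answer: (4/13)·x^(13/4) + C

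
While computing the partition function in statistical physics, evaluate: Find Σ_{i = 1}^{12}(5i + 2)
=5·Σ i+2·12=5·78+24=414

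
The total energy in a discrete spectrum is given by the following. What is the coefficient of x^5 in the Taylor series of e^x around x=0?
Taylor series of e^x = Σ x^n/n!
Coefficient of x^5 = 1/5! = 1/120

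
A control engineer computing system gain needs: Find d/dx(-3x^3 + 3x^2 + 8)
Power rule: d/dx(ax^n)=n·a·x^(n-1)
Term by term: -9·x^2+6·x

Answer: -9x^2+6x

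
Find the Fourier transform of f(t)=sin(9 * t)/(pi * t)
sin(W*t)/(pi*t) = (W/pi)*sinc(W*t/pi) is the impulse response of the ideal low-pass filter with cutoff W (here W = 9).
Its Fourier transform is a rectangular function:
F(omega) = 1 for |omega| < 9, 0 otherwise

Answer: rect(omega/18) [i.e., 1 for |omega| < 9, 0 otherwise]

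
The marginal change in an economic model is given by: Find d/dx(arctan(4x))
d/dx[arctan(u)]=u'/(1+u²), u=4x, u'=4

Answer: 4/(1+16x²)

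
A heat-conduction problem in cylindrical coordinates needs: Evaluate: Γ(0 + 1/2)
Γ(1/2)=√π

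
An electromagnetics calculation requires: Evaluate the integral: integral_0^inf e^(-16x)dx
integral_0^inf e^(-16x) dx = [-1/16*e^(-16x)]_0^inf
= 0 - (-1/16) = 1/16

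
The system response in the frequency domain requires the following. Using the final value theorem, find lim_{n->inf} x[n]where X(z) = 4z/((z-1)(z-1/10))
Final value theorem: lim x[n]=lim_{z->1} (z-1) * X(z)
(z-1) * X(z)=4z/(z-1/10)
As z->1: 4/(1 - 1/10)=4/(9/10)=40/9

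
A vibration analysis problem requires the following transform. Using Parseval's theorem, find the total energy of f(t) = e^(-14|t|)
Parseval's theorem: E = integral |f(t)|^2 dt = (1/2pi) integral |F(omega)|^2 domega
E = integral_{-inf}^{inf} e^(-28|t|) dt = 2*integral_0^inf e^(-28t) dt = 2/(2*14) = 1/14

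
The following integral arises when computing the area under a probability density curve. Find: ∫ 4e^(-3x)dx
Since d/dx[e^(-3x)] = -3e^(-3x), we get -4/3 e^(-3x) + C

Answer: (-4/3)e^(-3x) + C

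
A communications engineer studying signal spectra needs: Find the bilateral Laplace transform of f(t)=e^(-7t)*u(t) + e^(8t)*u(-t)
For e^(-7t)*u(t): L = 1/(s+7), Re(s) > -7
For e^(8t)*u(-t): L = -1/(s-8), Re(s) < 8
Combined: F(s) = 1/(s+7)-1/(s-8), -7 < Re(s) < 8

Answer: 1/(s+7)-1/(s-8), ROC: -7 < Re(s) < 8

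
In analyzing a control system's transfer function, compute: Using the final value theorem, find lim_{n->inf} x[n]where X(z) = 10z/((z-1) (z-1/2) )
Final value theorem: lim x[n]=lim_{z->1} (z-1)*X(z)
(z-1)*X(z)=10z/(z-1/2)
As z->1: 10/(1-1/2)=10/(1/2)=20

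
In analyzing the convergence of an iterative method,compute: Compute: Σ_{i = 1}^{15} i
Using formula: Σ i^1=n(n+1)/2=15·16/2=120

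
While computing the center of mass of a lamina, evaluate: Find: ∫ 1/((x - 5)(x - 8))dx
Partial fractions: 1/((x-5)(x-8)) = A/(x-5) + B/(x-8)
A = -1/3, B = 1/3
∫ [-1/3· 1/(x-5) + 1/3· 1/(x-8)] dx
= (1/3)[ln|x-8| - ln|x-5|] + C

Answer: (1/3)·ln|(x-8)/(x-5)| + C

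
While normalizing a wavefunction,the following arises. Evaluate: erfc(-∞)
erfc(x)=1 - erf(x); erfc(-∞)=1 - erf(-∞)=1 - (-1)=2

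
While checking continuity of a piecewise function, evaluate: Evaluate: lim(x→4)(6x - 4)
Polynomial is continuous, so substitute x = 4:
6·4 - 4 = 20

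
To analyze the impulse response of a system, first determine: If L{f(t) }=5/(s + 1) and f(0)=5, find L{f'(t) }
L{f'(t)} = s·F(s) - f(0) = 5s/(s+1)-5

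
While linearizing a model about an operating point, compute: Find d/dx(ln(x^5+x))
Chain rule: d/dx[ln(u)]=u'/u where u=x^5+x
u'=5x^4+1

Answer: (5x^4+1)/(x^5+x)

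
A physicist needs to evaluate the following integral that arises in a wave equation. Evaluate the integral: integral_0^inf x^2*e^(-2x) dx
This is a Gamma integral. Substitute u = 2x (du = 2 dx):
integral_0^inf x^2*e^(-2x) dx = (1/2^3) integral_0^inf u^2*e^(-u) du
= Gamma(3)/2^3 = 2!/2^3 = 2/8

Answer: 1/4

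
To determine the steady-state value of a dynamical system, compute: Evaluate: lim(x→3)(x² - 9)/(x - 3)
Factor: (x² - 9) = (x-3)(x+3)
Cancel (x-3): lim(x→3) (x+3) = 6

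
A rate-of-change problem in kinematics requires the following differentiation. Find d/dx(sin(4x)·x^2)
Product rule: (fg)'=f'g+fg'
f=sin(4x), f'=4·cos(4x)
g=x^2, g'=2x

Answer: 4·cos(4x)·x^2+2·sin(4x)·x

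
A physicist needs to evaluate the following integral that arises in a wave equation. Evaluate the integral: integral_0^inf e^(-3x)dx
integral_0^inf e^(-3x) dx=[-1/3*e^(-3x)]_0^inf
=0 - (-1/3)=1/3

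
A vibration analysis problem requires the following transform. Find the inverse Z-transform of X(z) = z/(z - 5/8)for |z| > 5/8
Standard pair: z/(z-a) <-> a^n * u[n] for causal signals
With a=5/8: x[n]=(5/8)^n * u[n]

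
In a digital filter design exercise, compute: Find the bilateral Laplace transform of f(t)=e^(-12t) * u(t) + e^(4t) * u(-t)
For e^(-12t) * u(t): L=1/(s + 12), Re(s) > -12
For e^(4t) * u(-t): L=-1/(s-4), Re(s) < 4
Combined: F(s)=1/(s + 12) - 1/(s-4), -12 < Re(s) < 4

Answer: 1/(s + 12) - 1/(s-4), ROC: -12 < Re(s) < 4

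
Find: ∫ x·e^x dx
Integration by parts: u = x, dv = e^x dx
du = dx, v = e^x
= x·e^x - ∫ e^x dx
= x·e^x - e^x + C

Answer: e^x(x - 1) + C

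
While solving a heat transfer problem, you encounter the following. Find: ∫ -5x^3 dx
Using power rule: ∫ -5x^3 dx = -5/4 x^4 + C = (-5/4)x^4 + C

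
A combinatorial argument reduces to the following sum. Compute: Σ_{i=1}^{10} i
Using formula: Σ i^1=n(n+1)/2=10·11/2=55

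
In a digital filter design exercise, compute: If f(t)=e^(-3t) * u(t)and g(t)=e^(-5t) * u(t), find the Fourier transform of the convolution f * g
By the convolution theorem: F{f * g}=F(omega) * G(omega)
F(omega)=1/(3 + j * omega), G(omega)=1/(5 + j * omega)
F{f * g}=1/((3 + j * omega)(5 + j * omega))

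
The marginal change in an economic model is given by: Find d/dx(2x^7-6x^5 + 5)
Power rule: d/dx(ax^n)=n·a·x^(n-1)
Term by term: 14·x^6-30·x^4

Answer: 14x^6-30x^4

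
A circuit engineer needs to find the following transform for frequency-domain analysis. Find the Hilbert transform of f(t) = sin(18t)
The Hilbert transform shifts each frequency component by -pi/2.
H{sin(wt)}=-cos(wt)
With w=18: H{sin(18t)}=-cos(18t)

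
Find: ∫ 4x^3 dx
Using power rule: ∫ 4x^3 dx = 4/4 x^4 + C = x^4 + C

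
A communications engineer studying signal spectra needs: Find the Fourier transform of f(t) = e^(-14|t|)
Using the standard pair: F{e^(-a|t|)}=2a/(a^2+omega^2)
With a=14: F(omega)=28/(196+omega^2)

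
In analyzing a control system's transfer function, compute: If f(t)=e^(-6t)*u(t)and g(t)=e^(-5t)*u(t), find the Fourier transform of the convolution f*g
By the convolution theorem: F{f * g} = F(omega) * G(omega)
F(omega) = 1/(6 + j * omega), G(omega) = 1/(5 + j * omega)
F{f * g} = 1/((6 + j * omega)(5 + j * omega))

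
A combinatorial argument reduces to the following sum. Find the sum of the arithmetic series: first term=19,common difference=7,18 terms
Last term: a_n=19+(18-1)·7=138
Sum=n(a_1+a_n)/2=18(19+138)/2=1413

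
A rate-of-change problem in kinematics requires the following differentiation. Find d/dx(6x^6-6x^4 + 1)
Power rule: d/dx(ax^n)=n·a·x^(n-1)
Term by term: 36·x^5 - 24·x^3

Answer: 36x^5 - 24x^3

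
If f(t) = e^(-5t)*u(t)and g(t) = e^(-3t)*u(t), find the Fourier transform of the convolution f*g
By the convolution theorem: F{f*g}=F(omega)*G(omega)
F(omega)=1/(5+j*omega), G(omega)=1/(3+j*omega)
F{f*g}=1/((5+j*omega)(3+j*omega))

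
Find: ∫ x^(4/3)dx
Power rule: ∫ x^(4/3) dx = x^(7/3)/(7/3)+C

Answer: (3/7)·x^(7/3)+C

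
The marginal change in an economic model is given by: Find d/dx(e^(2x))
Chain rule: d/dx[e^u]=e^u · u' where u=2x
u'=2

Answer: 2·e^(2x)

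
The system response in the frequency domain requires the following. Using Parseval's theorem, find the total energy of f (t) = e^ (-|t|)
Parseval's theorem: E = integral |f(t)|^2 dt = (1/2pi) integral |F(omega)|^2 domega
E = integral_{-inf}^{inf} e^(-2|t|) dt = 2 * integral_0^inf e^(-2t) dt = 2/(2 * 1) = 1/1

Answer: 1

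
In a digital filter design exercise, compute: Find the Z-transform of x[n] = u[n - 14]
Using the time-shift property: Z{u[n-14]}=z^(-14)*z/(z-1)
=z^(-13)/(z-1)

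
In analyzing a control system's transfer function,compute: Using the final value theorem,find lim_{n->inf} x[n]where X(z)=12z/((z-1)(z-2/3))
Final value theorem: lim x[n]=lim_{z->1} (z-1)*X(z)
(z-1)*X(z)=12z/(z-2/3)
As z->1: 12/(1-2/3)=12/(1/3)=36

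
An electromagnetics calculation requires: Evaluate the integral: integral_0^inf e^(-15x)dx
integral_0^inf e^(-15x) dx=[-1/15*e^(-15x)]_0^inf
=0 - (-1/15)=1/15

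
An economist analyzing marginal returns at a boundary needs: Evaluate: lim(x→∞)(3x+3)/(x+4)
Divide numerator and denominator by x:
lim (3+3/x)/(1+4/x) = 3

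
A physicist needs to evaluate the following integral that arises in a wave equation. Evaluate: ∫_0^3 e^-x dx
Antiderivative: -e^-x
Evaluate: -(e^-3 - 1)

Answer: (e^-3 - 1)/(-1)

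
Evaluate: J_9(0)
J_n(0)=0 for all n > 0 (Bessel function of first kind)
J_9(0)=0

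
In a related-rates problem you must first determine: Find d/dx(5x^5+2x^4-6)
Power rule: d/dx(ax^n) = n·a·x^(n-1)
Term by term: 25·x^4+8·x^3

Answer: 25x^4+8x^3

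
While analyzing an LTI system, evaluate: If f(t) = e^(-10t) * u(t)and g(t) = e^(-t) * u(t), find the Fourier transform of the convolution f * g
By the convolution theorem: F{f * g} = F(omega) * G(omega)
F(omega) = 1/(10 + j * omega), G(omega) = 1/(1 + j * omega)
F{f * g} = 1/((10 + j * omega)(1 + j * omega))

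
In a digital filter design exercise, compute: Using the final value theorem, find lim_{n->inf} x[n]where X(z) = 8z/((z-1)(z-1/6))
Final value theorem: lim x[n] = lim_{z->1} (z-1) * X(z)
(z-1) * X(z) = 8z/(z-1/6)
As z->1: 8/(1-1/6) = 8/(5/6) = 48/5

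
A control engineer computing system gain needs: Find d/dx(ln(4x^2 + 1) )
Chain rule: d/dx[ln(u)]=u'/u where u=4x^2 + 1
u'=8x

Answer: (8x)/(4x^2 + 1)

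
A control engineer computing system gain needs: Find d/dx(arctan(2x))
d/dx[arctan(u)]=u'/(1+u²), u=2x, u'=2

Answer: 2/(1+4x²)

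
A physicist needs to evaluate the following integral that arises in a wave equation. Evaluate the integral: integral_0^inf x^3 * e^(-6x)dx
This is a Gamma integral. Substitute u = 6x (du = 6 dx):
integral_0^inf x^3*e^(-6x) dx = (1/6^4) integral_0^inf u^3*e^(-u) du
= Gamma(4)/6^4 = 3!/6^4 = 6/1296

Answer: 1/216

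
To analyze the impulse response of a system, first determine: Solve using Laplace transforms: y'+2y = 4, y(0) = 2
Take L of both sides: sY(s)-2+2Y(s) = 4/s
Y(s)(s+2) = 4/s+2
Y(s) = 4/(s(s+2))+2/(s+2)
Partial fractions: 4/(s(s+2)) = 2/s - 2/(s+2)
So Y(s) = 2/s
Inverse transform (L^(-1){1/s} = 1, L^(-1){1/(s+2)} = e^(-2t)):

Answer: y(t) = 2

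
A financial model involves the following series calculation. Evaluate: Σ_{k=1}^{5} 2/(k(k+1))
Partial fractions: 2/(k(k + 1)) = 2/k - 2/(k + 1)
Telescoping sum: 2(1 - 1/6) = 2·5/6

Answer: 5/3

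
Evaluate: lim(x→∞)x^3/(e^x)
Apply L'Hôpital 3 times (∞/∞ each time):
Eventually get 3!/(e^x) → 0

Answer: 0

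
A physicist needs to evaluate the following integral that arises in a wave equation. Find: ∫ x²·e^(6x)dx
Integration by parts twice:
First: u=x², dv=e^(6x) dx => x²e^(6x)/6 - (2/6)∫ xe^(6x) dx
Second (∫ xe^(6x) dx): xe^(6x)/6 - e^(6x)/36
Combining: e^(6x)(x²/6 - 2x/36 + 2/216) + C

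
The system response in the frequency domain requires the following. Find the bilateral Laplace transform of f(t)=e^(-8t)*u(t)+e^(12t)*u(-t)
For e^(-8t)*u(t): L = 1/(s + 8), Re(s) > -8
For e^(12t)*u(-t): L = -1/(s-12), Re(s) < 12
Combined: F(s) = 1/(s + 8) - 1/(s-12), -8 < Re(s) < 12

Answer: 1/(s + 8) - 1/(s-12), ROC: -8 < Re(s) < 12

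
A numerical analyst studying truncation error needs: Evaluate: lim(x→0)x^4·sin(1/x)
Squeeze theorem: -|x^4| ≤ x^4·sin(1/x) ≤ |x^4|
Since x^4 → 0 as x → 0, by squeeze theorem the limit is 0

Answer: 0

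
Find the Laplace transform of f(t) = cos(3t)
L{cos(wt)}=s/(s²+w²)
L{cos(3t)}=s/(s²+9)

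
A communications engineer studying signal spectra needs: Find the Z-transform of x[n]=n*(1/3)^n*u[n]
Using the property Z{n*a^n*u[n]} = az/(z-a)^2
With a = 1/3: X(z) = (1/3)z/(z - 1/3)^2, |z| > 1/3

Answer: (1/3)z/(z - 1/3)^2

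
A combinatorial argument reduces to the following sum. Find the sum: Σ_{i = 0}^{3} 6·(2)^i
Geometric series: S=a(1 - r^n)/(1 - r)
a=6, r=2, n=4
S=6(1 - 16)/-1=90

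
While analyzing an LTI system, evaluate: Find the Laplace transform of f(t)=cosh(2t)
L{cosh(at)}=s/(s²-a²)
L{cosh(2t)}=s/(s²-4)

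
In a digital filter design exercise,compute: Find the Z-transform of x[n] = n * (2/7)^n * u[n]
Using the property Z{n*a^n*u[n]}=az/(z-a)^2
With a=2/7: X(z)=(2/7)z/(z - 2/7)^2, |z| > 2/7

Answer: (2/7)z/(z - 2/7)^2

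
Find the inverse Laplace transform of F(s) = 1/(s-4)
L^(-1){1/(s-a)}=c·e^(at)
Here a=4, c=1

Answer: e^(4t)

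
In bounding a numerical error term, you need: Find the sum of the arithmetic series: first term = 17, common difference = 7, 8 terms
Last term: a_n = 17 + (8 - 1)·7 = 66
Sum = n(a_1 + a_n)/2 = 8(17 + 66)/2 = 332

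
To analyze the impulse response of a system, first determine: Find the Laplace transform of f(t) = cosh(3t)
L{cosh(at)}=s/(s²-a²)
L{cosh(3t)}=s/(s²-9)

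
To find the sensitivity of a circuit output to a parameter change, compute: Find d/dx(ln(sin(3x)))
Chain rule: d/dx[ln(u)]=u'/u where u=sin(3x)
u'=3cos(3x)

Answer: (3cos(3x))/(sin(3x))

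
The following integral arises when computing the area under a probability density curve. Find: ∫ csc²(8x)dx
Since d/dx[-cot(8x)] = 8csc²(8x), integral = -cot(8x)/8 + C

Answer: (-1/8)cot(8x) + C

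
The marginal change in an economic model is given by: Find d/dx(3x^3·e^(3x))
Product rule: (fg)' = f'g+fg'
f = 3x^3, f' = 9x^2
g = e^(3x), g' = 3·e^(3x)

Answer: 9x^2·e^(3x)+9x^3·e^(3x)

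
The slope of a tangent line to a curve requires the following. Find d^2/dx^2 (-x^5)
Apply power rule 2 times:
d^1: -5x^4
d^2: -20x^3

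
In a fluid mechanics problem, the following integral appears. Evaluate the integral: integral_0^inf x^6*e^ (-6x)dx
This is a Gamma integral. Substitute u=6x (du=6 dx):
integral_0^inf x^6 * e^(-6x) dx=(1/6^7) integral_0^inf u^6 * e^(-u) du
=Gamma(7)/6^7=6!/6^7=720/279936

Answer: 5/1944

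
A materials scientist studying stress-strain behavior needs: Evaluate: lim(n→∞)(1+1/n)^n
This is the definition of e^1: lim(1 + 1/n)^n = e^1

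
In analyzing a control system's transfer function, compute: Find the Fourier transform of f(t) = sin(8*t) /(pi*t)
sin(W*t)/(pi*t)=(W/pi)*sinc(W*t/pi) is the impulse response of the ideal low-pass filter with cutoff W (here W=8).
Its Fourier transform is a rectangular function:
F(omega)=1 for |omega| < 8, 0 otherwise

Answer: rect(omega/16) [i.e., 1 for |omega| < 8, 0 otherwise]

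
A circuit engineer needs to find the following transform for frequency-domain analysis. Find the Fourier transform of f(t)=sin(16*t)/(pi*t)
sin(W * t)/(pi * t)=(W/pi) * sinc(W * t/pi) is the impulse response of the ideal low-pass filter with cutoff W (here W=16).
Its Fourier transform is a rectangular function:
F(omega)=1 for |omega| < 16, 0 otherwise

Answer: rect(omega/32) [i.e., 1 for |omega| < 16, 0 otherwise]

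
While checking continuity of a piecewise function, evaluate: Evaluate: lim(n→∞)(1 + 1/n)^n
This is the definition of e^1: lim(1+1/n)^n=e^1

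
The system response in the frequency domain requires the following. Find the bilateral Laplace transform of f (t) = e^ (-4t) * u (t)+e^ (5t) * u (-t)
For e^(-4t)*u(t): L=1/(s + 4), Re(s) > -4
For e^(5t)*u(-t): L=-1/(s-5), Re(s) < 5
Combined: F(s)=1/(s + 4) - 1/(s-5), -4 < Re(s) < 5

Answer: 1/(s + 4) - 1/(s-5), ROC: -4 < Re(s) < 5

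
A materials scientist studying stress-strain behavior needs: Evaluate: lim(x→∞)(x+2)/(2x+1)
Divide numerator and denominator by x:
lim (1+2/x)/(2+1/x)=1/2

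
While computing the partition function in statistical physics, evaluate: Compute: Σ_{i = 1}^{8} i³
Using formula: Σ i^3 = [n(n + 1)/2]² = [8·9/2]² = 1296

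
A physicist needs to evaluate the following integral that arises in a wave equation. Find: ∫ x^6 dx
Using power rule: ∫ x^6 dx=1/7 x^7+C=(1/7)x^7+C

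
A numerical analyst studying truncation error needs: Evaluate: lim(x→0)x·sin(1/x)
Squeeze theorem: -|x| ≤ x·sin(1/x) ≤ |x|
Since x → 0 as x → 0, by squeeze theorem the limit is 0

Answer: 0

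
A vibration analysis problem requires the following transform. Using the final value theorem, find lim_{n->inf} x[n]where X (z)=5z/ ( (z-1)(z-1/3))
Final value theorem: lim x[n] = lim_{z->1} (z-1) * X(z)
(z-1) * X(z) = 5z/(z-1/3)
As z->1: 5/(1-1/3) = 5/(2/3) = 15/2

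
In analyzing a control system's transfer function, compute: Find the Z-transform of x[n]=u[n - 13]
Using the time-shift property: Z{u[n-13]}=z^(-13)*z/(z-1)
=z^(-12)/(z-1)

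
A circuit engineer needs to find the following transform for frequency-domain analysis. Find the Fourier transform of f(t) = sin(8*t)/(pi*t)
sin(W*t)/(pi*t)=(W/pi)*sinc(W*t/pi) is the impulse response of the ideal low-pass filter with cutoff W (here W=8).
Its Fourier transform is a rectangular function:
F(omega)=1 for |omega| < 8, 0 otherwise

Answer: rect(omega/16) [i.e., 1 for |omega| < 8, 0 otherwise]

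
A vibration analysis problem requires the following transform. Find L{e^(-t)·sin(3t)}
First shifting: L{e^(at)f(t)} = F(s-a)
L{sin(3t)} = 3/(s² + 9)
Shift: 3/((s + 1)² + 9)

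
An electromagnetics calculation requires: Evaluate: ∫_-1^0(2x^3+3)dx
Step 1: Find antiderivative F(x) = (1/2)x^4+3x
Step 2: F(0) - F(-1) = 0 - (-5/2) = 5/2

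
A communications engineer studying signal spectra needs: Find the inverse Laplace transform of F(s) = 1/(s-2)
L^(-1){1/(s-a)} = c·e^(at)
Here a = 2, c = 1

Answer: e^(2t)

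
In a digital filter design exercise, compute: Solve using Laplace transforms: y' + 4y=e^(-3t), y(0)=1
Take L: sY - 1 + 4Y = 1/(s + 3)
Y(s + 4) = 1/(s + 3) + 1
Y = 1/((s + 3)(s + 4)) + 1/(s + 4)
Partial fractions: 1/((s + 3)(s + 4)) = 1/(s + 3) - 1/(s + 4)
So Y = 1/(s + 3)
Inverse Laplace transform (L^(-1){1/(s + 3)} = e^(-3t), L^(-1){1/(s + 4)} = e^(-4t)):

Answer: y(t) = 1·e^(-3t)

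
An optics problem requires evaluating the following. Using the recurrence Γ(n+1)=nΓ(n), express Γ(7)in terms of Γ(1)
Γ(7) = 6Γ(6) = 6·5Γ(5) = ... = 6!·Γ(1) = 720·Γ(1)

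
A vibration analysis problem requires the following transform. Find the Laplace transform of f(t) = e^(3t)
L{e^(at)}=1/(s-a)
L{e^(3t)}=1/(s-3)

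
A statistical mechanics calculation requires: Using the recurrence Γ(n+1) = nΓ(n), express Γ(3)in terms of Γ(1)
Γ(3) = 2Γ(2) = 2·1Γ(1) = ... = 2!·Γ(1) = 2·Γ(1)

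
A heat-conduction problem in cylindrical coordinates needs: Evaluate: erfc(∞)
erfc(x)=1 - erf(x); erfc(∞)=1 - erf(∞)=1 - 1=0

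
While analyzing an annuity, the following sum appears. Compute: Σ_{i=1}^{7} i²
Using formula: Σ i^2=n(n + 1)(2n + 1)/6=7·8·15/6=140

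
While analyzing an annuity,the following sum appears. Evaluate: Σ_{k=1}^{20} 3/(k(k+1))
Partial fractions: 3/(k(k+1)) = 3/k - 3/(k+1)
Telescoping sum: 3(1-1/21) = 3·20/21

Answer: 20/7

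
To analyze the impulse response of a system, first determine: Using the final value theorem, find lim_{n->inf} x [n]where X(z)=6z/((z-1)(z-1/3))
Final value theorem: lim x[n]=lim_{z->1} (z-1)*X(z)
(z-1)*X(z)=6z/(z-1/3)
As z->1: 6/(1 - 1/3)=6/(2/3)=9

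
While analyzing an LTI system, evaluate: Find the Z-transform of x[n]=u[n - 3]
Using the time-shift property: Z{u[n-3]} = z^(-3)*z/(z-1)
= z^(-2)/(z-1)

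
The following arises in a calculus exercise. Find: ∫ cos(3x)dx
Using substitution u=3x: ∫ cos(u) du/3=sin(u)/3 + C

Answer: (1/3)sin(3x) + C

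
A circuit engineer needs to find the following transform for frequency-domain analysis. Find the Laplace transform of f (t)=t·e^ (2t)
L{t·e^(at)} = 1/(s-a)²
L{t·e^(2t)} = 1/(s-2)²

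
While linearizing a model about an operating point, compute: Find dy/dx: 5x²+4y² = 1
Differentiate: 10x + 8y·(dy/dx)=0
dy/dx=-10x/(8y)=-(5/4)·(x/y)

Answer: dy/dx=-(5/4)·(x/y)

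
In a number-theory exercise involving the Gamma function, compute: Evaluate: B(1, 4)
B(x,y) = Γ(x)Γ(y)/Γ(x+y) = (x-1)!(y-1)!/(x+y-1)!
B(1,4) = 0!·3!/4! = 1/4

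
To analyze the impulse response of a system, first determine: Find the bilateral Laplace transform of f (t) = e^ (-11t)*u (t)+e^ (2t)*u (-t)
For e^(-11t) * u(t): L=1/(s + 11), Re(s) > -11
For e^(2t) * u(-t): L=-1/(s-2), Re(s) < 2
Combined: F(s)=1/(s + 11) - 1/(s-2), -11 < Re(s) < 2

Answer: 1/(s + 11) - 1/(s-2), ROC: -11 < Re(s) < 2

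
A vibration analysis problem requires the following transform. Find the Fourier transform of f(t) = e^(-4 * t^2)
The Fourier transform of a Gaussian e^(-a*t^2) is sqrt(pi/a)*e^(-omega^2/(4a)).
With a = 4: F(omega) = sqrt(pi)/2*e^(-omega^2/16)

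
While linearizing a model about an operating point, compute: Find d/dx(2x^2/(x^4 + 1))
Quotient rule: (f/g)'=(f'g - fg')/g²
f=2x^2, f'=4x
g=x^4 + 1, g'=4x^3

Answer: (4x·(x^4 + 1) - 8x^5)/(x^4 + 1)²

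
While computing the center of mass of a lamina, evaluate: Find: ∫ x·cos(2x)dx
By parts: u = x, dv = cos(2x) dx
du = dx, v = sin(2x)/2
= x·sin(2x)/2+cos(2x)/2²+C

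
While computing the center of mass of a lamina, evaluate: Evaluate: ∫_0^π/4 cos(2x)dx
Antiderivative: sin(2x)/2
Evaluate at bounds: [sin(2·π/4)/2] - [sin(2·0)/2]
= ((1) - (0))/2 = 1/2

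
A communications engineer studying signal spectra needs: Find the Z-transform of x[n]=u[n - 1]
Using the time-shift property: Z{u[n-1]} = z^(-1) * z/(z-1)
= z^(0)/(z-1)

Answer: 1/(z-1)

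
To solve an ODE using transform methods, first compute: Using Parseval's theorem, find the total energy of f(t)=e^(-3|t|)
Parseval's theorem: E=integral |f(t)|^2 dt=(1/2pi) integral |F(omega)|^2 domega
E=integral_{-inf}^{inf} e^(-6|t|) dt=2*integral_0^inf e^(-6t) dt=2/(2*3)=1/3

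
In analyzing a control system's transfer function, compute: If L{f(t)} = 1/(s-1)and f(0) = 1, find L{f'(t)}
L{f'(t)} = s·F(s) - f(0) = s/(s-1)-1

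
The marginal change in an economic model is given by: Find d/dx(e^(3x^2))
Chain rule: d/dx[e^u]=e^u · u' where u=3x^2
u'=6x

Answer: 6x·e^(3x^2)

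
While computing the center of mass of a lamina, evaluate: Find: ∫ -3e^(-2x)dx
Since d/dx[e^(-2x)]=-2e^(-2x), we get 3/2 e^(-2x) + C

Answer: (3/2)e^(-2x) + C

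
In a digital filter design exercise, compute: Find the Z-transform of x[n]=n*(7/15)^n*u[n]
Using the property Z{n*a^n*u[n]}=az/(z-a)^2
With a=7/15: X(z)=(7/15)z/(z - 7/15)^2, |z| > 7/15

Answer: (7/15)z/(z - 7/15)^2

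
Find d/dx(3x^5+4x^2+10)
Power rule: d/dx(ax^n)=n·a·x^(n-1)
Term by term: 15·x^4 + 8·x

Answer: 15x^4 + 8x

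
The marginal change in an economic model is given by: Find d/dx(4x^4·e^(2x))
Product rule: (fg)' = f'g + fg'
f = 4x^4, f' = 16x^3
g = e^(2x), g' = 2·e^(2x)

Answer: 16x^3·e^(2x) + 8x^4·e^(2x)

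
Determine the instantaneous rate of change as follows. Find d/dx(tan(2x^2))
Chain rule: d/dx[tan(u)]=sec²(u)·u' where u=2x^2
u'=4x

Answer: 4x·sec²(2x^2)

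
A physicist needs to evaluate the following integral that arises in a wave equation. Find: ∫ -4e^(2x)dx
Since d/dx[e^(2x)]=2e^(2x), we get -2 e^(2x) + C

Answer: -2e^(2x) + C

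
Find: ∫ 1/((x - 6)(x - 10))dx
Partial fractions: 1/((x-6)(x-10)) = A/(x-6)+B/(x-10)
A = -1/4, B = 1/4
∫ [-1/4· 1/(x-6)+1/4· 1/(x-10)] dx
= (1/4)[ln|x-10| - ln|x-6|]+C

Answer: (1/4)·ln|(x-10)/(x-6)|+C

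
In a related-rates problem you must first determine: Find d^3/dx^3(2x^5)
Apply power rule 3 times:
d^1: 10x^4
d^2: 40x^3
d^3: 120x^2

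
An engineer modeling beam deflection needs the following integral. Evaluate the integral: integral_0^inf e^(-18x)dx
integral_0^inf e^(-18x) dx=[-1/18 * e^(-18x)]_0^inf
=0 - (-1/18)=1/18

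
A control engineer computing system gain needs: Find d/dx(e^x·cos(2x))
Product rule: (fg)' = f'g + fg'
f = e^x, f' = e^x
g = cos(2x), g' = -2·sin(2x)

Answer: e^x·cos(2x) - 2·e^x·sin(2x)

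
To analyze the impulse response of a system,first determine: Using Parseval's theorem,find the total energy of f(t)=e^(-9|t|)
Parseval's theorem: E = integral |f(t)|^2 dt = (1/2pi) integral |F(omega)|^2 domega
E = integral_{-inf}^{inf} e^(-18|t|) dt = 2 * integral_0^inf e^(-18t) dt = 2/(2 * 9) = 1/9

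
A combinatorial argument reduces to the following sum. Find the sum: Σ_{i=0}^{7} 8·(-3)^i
Geometric series: S=a(1 - r^n)/(1 - r)
a=8, r=-3, n=8
S=8(1 - 6561)/4=-13120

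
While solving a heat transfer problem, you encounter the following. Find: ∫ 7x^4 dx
Using power rule: ∫ 7x^4 dx = 7/5 x^5+C = (7/5)x^5+C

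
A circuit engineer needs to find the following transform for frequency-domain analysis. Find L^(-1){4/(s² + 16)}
L^(-1){w/(s² + w²)}=sin(wt)
Here w=4

Answer: sin(4t)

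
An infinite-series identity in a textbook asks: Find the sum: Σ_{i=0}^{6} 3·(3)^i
Geometric series: S = a(1 - r^n)/(1 - r)
a = 3, r = 3, n = 7
S = 3(1-2187)/-2 = 3279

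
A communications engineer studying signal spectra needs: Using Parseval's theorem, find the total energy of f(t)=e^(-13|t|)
Parseval's theorem: E=integral |f(t)|^2 dt=(1/2pi) integral |F(omega)|^2 domega
E=integral_{-inf}^{inf} e^(-26|t|) dt=2*integral_0^inf e^(-26t) dt=2/(2*13)=1/13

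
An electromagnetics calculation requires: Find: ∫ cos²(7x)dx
Using identity cos²(u)=(1+cos(2u))/2:
∫ (1+cos(14x))/2 dx=x/2+sin(14x)/28+C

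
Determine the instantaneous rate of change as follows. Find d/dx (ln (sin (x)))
Chain rule: d/dx[ln(u)] = u'/u where u = sin(x)
u' = cos(x)

Answer: (cos(x))/(sin(x))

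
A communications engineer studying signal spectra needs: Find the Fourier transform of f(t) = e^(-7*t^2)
The Fourier transform of a Gaussian e^(-a * t^2) is sqrt(pi/a) * e^(-omega^2/(4a)).
With a = 7: F(omega) = sqrt(pi/7) * e^(-omega^2/28)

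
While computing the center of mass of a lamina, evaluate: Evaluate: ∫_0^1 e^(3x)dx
Antiderivative: (1/3)e^(3x)
Evaluate: (1/3)(e^3-1)

Answer: (e^3-1)/3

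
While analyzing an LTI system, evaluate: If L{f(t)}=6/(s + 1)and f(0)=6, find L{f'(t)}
L{f'(t)}=s·F(s) - f(0)=6s/(s+1)-6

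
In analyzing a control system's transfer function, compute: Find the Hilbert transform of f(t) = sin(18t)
The Hilbert transform shifts each frequency component by -pi/2.
H{sin(wt)} = -cos(wt)
With w = 18: H{sin(18t)} = -cos(18t)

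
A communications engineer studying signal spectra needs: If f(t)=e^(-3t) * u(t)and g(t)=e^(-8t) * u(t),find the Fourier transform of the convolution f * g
By the convolution theorem: F{f*g}=F(omega)*G(omega)
F(omega)=1/(3+j*omega), G(omega)=1/(8+j*omega)
F{f*g}=1/((3+j*omega)(8+j*omega))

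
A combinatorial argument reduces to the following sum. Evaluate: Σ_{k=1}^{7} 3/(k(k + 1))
Partial fractions: 3/(k(k + 1))=3/k - 3/(k + 1)
Telescoping sum: 3(1 - 1/8)=3·7/8

Answer: 21/8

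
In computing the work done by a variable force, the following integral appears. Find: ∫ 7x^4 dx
Using power rule: ∫ 7x^4 dx = 7/5 x^5+C = (7/5)x^5+C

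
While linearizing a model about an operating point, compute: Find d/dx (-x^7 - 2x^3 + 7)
Power rule: d/dx(ax^n) = n·a·x^(n-1)
Term by term: -7·x^6-6·x^2

Answer: -7x^6-6x^2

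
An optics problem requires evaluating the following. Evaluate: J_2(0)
J_n(0)=0 for all n > 0 (Bessel function of first kind)
J_2(0)=0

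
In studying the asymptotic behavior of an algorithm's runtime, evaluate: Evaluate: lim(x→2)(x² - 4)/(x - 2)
Factor: (x² - 4)=(x-2)(x+2)
Cancel (x-2): lim(x→2) (x+2)=4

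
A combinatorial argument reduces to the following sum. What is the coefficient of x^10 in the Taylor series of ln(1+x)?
ln(1 + x)=Σ (-1)^(n + 1) x^n/n
Coefficient of x^10=(-1)^11/10=-1/10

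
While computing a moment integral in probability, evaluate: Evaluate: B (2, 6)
B(x,y) = Γ(x)Γ(y)/Γ(x+y) = (x-1)!(y-1)!/(x+y-1)!
B(2,6) = 1!·5!/7! = 1/42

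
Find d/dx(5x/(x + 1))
Quotient rule: (f/g)'=(f'g - fg')/g²
f=5x, f'=5
g=x + 1, g'=1

Answer: (5·(x + 1) - 5x)/(x + 1)²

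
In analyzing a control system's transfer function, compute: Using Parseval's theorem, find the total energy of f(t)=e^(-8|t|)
Parseval's theorem: E=integral |f(t)|^2 dt=(1/2pi) integral |F(omega)|^2 domega
E=integral_{-inf}^{inf} e^(-16|t|) dt=2*integral_0^inf e^(-16t) dt=2/(2*8)=1/8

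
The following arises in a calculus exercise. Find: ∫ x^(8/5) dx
Power rule: ∫ x^(8/5) dx=x^(13/5)/(13/5)+C

Answer: (5/13)·x^(13/5)+C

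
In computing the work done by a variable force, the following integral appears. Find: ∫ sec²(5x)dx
Since d/dx[tan(5x)]=5sec²(5x), integral=tan(5x)/5+C

Answer: (1/5)tan(5x)+C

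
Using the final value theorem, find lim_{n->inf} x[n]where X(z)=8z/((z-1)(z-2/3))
Final value theorem: lim x[n] = lim_{z->1} (z-1) * X(z)
(z-1) * X(z) = 8z/(z-2/3)
As z->1: 8/(1 - 2/3) = 8/(1/3) = 24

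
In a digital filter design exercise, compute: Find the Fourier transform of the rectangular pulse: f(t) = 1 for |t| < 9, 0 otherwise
F(omega)=integral from -9 to 9 of e^(-j * omega * t) dt
=2 * sin(9 * omega)/omega=18 * sinc(9 * omega/pi)

Answer: 2 * sin(9 * omega)/omega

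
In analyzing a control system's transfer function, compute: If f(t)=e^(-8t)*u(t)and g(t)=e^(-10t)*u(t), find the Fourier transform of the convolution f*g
By the convolution theorem: F{f * g}=F(omega) * G(omega)
F(omega)=1/(8+j * omega), G(omega)=1/(10+j * omega)
F{f * g}=1/((8+j * omega)(10+j * omega))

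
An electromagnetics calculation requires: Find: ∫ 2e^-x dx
Since d/dx[e^-x] = - e^-x, we get -2e^-x+C

Answer: -2e^-x+C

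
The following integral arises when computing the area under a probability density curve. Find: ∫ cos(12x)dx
Using substitution u = 12x: ∫ cos(u) du/12 = sin(u)/12+C

Answer: (1/12)sin(12x)+C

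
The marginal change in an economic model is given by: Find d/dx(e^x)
Chain rule: d/dx[e^u]=e^u · u' where u=x
u'=1

Answer: 1·e^x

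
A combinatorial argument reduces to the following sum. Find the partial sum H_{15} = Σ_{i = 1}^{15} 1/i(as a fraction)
H_15 = 1 + 1/2 + 1/3 + ... + 1/15
= 1195757/360360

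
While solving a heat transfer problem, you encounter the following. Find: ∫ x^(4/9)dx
Power rule: ∫ x^(4/9) dx=x^(13/9)/(13/9) + C

Answer: (9/13)·x^(13/9) + C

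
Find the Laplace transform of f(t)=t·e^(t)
L{t·e^(at)}=1/(s-a)²
L{t·e^(t)}=1/(s-1)²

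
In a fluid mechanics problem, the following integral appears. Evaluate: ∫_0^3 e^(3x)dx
Antiderivative: (1/3)e^(3x)
Evaluate: (1/3)(e^9 - 1)

Answer: (e^9 - 1)/3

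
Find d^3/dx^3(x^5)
Apply power rule 3 times:
d^1: 5x^4
d^2: 20x^3
d^3: 60x^2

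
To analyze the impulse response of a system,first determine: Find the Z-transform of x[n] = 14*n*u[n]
Z{n*u[n]}=z/(z-1)^2
By linearity: Z{14*n*u[n]}=14z/(z-1)^2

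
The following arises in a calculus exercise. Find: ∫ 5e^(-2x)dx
Since d/dx[e^(-2x)]=-2e^(-2x), we get -5/2 e^(-2x)+C

Answer: (-5/2)e^(-2x)+C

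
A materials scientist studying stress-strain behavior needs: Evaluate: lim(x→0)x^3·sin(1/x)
Squeeze theorem: -|x^3| ≤ x^3·sin(1/x) ≤ |x^3|
Since x^3 → 0 as x → 0, by squeeze theorem the limit is 0

Answer: 0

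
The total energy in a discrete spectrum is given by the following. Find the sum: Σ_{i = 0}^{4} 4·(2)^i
Geometric series: S = a(1 - r^n)/(1 - r)
a = 4, r = 2, n = 5
S = 4(1 - 32)/-1 = 124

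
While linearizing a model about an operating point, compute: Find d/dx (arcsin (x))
d/dx[arcsin(u)]=u'/√(1-u²), u=x, u'=1

Answer: 1/√(1-x²)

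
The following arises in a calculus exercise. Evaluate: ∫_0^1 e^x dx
Antiderivative: e^x
Evaluate: (e^1-1)

Answer: e^1-1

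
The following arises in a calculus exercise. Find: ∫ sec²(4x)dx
Since d/dx[tan(4x)] = 4sec²(4x), integral = tan(4x)/4 + C

Answer: (1/4)tan(4x) + C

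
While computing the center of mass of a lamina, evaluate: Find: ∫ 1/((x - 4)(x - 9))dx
Partial fractions: 1/((x-4)(x-9)) = A/(x-4)+B/(x-9)
A = -1/5, B = 1/5
∫ [-1/5· 1/(x-4)+1/5· 1/(x-9)] dx
= (1/5)[ln|x-9| - ln|x-4|]+C

Answer: (1/5)·ln|(x-9)/(x-4)|+C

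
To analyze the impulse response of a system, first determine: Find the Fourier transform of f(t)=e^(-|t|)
Using the standard pair: F{e^(-a|t|)}=2a/(a^2+omega^2)
With a=1: F(omega)=2/(1+omega^2)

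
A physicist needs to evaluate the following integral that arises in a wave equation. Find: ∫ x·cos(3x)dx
By parts: u=x, dv=cos(3x) dx
du=dx, v=sin(3x)/3
=x·sin(3x)/3 + cos(3x)/3² + C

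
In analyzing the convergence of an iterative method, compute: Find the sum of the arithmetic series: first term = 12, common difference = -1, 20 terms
Last term: a_n=12+(20-1)·-1=-7
Sum=n(a_1+a_n)/2=20(12+(-7))/2=50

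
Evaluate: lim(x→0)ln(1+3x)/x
L'Hôpital (0/0): lim 3/(1+3x) / 1 = 3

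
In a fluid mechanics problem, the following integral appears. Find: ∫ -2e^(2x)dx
Since d/dx[e^(2x)]=2e^(2x), we get -1 e^(2x) + C

Answer: -e^(2x) + C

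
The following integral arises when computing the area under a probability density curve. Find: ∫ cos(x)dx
Using standard integral: ∫ cos(x) dx = sin(x)+C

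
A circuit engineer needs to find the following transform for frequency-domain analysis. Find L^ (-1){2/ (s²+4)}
L^(-1){w/(s²+w²)}=sin(wt)
Here w=2

Answer: sin(2t)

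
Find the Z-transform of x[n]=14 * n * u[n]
Z{n * u[n]}=z/(z-1)^2
By linearity: Z{14 * n * u[n]}=14z/(z-1)^2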